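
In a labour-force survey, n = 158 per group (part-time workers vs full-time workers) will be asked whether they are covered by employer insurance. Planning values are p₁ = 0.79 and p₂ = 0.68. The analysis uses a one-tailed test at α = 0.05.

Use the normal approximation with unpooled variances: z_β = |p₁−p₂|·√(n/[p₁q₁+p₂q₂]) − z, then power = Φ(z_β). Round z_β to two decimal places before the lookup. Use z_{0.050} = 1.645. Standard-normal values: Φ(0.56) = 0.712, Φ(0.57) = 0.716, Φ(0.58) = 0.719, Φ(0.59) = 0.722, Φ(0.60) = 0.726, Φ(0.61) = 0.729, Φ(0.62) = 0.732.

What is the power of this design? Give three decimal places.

z_β = |p₁−p₂|·√(n/[p₁q₁+p₂q₂]) − z_α
    = 0.11 · √(158/0.3835) − 1.645
    = 0.11 · 20.2977 − 1.645
    = 2.2327 − 1.645 = 0.5877 → 0.59
Power = Φ(0.59) = 0.722.

Power ≈ 0.722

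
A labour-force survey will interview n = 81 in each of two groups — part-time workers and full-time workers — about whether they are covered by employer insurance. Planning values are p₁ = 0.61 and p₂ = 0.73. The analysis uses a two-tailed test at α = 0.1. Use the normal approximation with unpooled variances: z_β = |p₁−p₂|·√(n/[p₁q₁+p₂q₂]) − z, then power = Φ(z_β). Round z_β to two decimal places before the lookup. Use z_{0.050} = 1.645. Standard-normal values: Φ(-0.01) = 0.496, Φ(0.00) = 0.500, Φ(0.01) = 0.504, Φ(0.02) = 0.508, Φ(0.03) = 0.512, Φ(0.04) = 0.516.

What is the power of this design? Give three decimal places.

Power ≈ 0.496

z_β = |p₁−p₂|·√(n/[p₁q₁+p₂q₂]) − z_{α/2}
    = 0.12 · √(81/0.4350) − 1.645
    = 0.12 · 13.6458 − 1.645
    = 1.6375 − 1.645 = -0.0075 → -0.01
Power = Φ(-0.01) = 0.496.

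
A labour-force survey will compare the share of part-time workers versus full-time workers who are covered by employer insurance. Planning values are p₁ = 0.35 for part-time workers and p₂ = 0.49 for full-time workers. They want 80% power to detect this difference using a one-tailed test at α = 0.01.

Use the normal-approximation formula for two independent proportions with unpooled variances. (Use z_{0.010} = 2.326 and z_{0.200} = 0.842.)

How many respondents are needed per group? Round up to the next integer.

n = 245 per group

n = (z_α + z_β)² · [p₁(1−p₁) + p₂(1−p₂)] / (p₁ − p₂)²
  = (2.326 + 0.842)² · (0.35·0.65 + 0.49·0.51) / (-0.14)²
  = (3.168)² · (0.2275 + 0.2499) / 0.0196
  = 10.0362 · 0.4774 / 0.0196
  = 244.45
Round up → n = 245 per group.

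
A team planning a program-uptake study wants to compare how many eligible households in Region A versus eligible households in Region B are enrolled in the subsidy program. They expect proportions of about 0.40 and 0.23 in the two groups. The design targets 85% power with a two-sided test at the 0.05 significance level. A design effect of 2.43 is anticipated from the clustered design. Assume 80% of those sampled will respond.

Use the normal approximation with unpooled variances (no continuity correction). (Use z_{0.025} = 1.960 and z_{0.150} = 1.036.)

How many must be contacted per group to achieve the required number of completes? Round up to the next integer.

n = 394 per group

n = (z_{α/2} + z_β)² · [p₁(1−p₁) + p₂(1−p₂)] / (p₁ − p₂)²
  = (1.960 + 1.036)² · (0.40·0.60 + 0.23·0.77) / (0.17)²
  = (2.996)² · (0.2400 + 0.1771) / 0.0289
  = 8.9760 · 0.4171 / 0.0289
  = 129.55
Design effect: 2.43 × 129.55 = 314.80.
Adjust for 80% response: 314.80 / 0.80 = 393.50.
Round up → n = 394 per group.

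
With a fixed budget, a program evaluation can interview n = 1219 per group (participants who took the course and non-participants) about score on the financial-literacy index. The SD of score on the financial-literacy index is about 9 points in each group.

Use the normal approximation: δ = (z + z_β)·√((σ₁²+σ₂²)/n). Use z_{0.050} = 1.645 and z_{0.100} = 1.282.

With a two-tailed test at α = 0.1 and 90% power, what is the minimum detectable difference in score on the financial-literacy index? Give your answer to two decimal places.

δ = (z_{α/2} + z_β) · √((σ₁²+σ₂²)/n)
  = (1.645 + 1.282) · √(162/1219)
  = 2.927 · √0.1329
  = 2.927 · 0.3645
  = 1.0670

Minimum detectable difference ≈ 1.07 points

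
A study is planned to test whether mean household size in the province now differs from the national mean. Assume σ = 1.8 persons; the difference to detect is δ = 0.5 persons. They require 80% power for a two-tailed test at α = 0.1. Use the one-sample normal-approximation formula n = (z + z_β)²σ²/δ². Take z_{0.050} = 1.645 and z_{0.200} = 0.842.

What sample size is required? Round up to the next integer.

n = (z_{α/2} + z_β)² · σ² / δ²
  = (1.645 + 0.842)² · 1.8² / 0.5²
  = 6.1852 · 3.24 / 0.25
  = 80.16
Round up → n = 81.

n = 81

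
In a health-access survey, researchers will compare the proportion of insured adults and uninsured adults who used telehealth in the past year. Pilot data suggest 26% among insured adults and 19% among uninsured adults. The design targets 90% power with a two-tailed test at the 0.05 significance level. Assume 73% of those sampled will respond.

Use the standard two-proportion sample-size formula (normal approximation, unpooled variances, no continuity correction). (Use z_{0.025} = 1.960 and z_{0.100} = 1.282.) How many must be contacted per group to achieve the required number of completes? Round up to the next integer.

n = (z_{α/2} + z_β)² · [p₁(1−p₁) + p₂(1−p₂)] / (p₁ − p₂)²
  = (1.960 + 1.282)² · (0.26·0.74 + 0.19·0.81) / (0.07)²
  = (3.242)² · (0.1924 + 0.1539) / 0.0049
  = 10.5106 · 0.3463 / 0.0049
  = 742.82
Adjust for 73% response: 742.82 / 0.73 = 1017.56.
Round up → n = 1018 per group.

n = 1018 per group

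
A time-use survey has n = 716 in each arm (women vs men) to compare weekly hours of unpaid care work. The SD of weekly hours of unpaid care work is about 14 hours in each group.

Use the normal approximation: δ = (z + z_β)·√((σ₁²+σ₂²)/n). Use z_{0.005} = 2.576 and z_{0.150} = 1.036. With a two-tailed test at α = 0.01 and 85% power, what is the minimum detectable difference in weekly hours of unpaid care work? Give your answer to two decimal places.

δ = (z_{α/2} + z_β) · √((σ₁²+σ₂²)/n)
  = (2.576 + 1.036) · √(392/716)
  = 3.612 · √0.54749
  = 3.612 · 0.7399
  = 2.6726

Minimum detectable difference ≈ 2.67 hours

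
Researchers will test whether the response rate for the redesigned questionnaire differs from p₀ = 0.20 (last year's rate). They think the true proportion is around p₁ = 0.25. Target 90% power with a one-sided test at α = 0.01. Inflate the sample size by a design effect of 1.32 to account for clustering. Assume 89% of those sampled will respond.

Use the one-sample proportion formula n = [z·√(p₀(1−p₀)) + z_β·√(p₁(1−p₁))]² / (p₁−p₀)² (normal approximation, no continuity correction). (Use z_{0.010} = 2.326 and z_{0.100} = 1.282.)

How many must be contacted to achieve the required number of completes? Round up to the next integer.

n = 1310

n = [z_α·√(p₀q₀) + z_β·√(p₁q₁)]² / (p₁ − p₀)²
  = [2.326·√(0.20·0.80) + 1.282·√(0.25·0.75)]² / (0.05)²
  = [2.326·0.4000 + 1.282·0.4330]² / 0.0025
  = [1.4855]² / 0.0025
  = 882.71
Design effect: 1.32 × 882.71 = 1165.18.
Adjust for 89% response: 1165.18 / 0.89 = 1309.19.
Round up → n = 1310.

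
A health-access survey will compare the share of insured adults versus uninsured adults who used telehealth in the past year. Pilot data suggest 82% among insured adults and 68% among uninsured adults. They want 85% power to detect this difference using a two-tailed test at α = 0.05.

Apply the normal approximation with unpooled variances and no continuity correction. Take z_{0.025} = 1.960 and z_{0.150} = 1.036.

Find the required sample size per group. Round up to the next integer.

n = (z_{α/2} + z_β)² · [p₁(1−p₁) + p₂(1−p₂)] / (p₁ − p₂)²
  = (1.960 + 1.036)² · (0.82·0.18 + 0.68·0.32) / (0.14)²
  = (2.996)² · (0.1476 + 0.2176) / 0.0196
  = 8.9760 · 0.3652 / 0.0196
  = 167.25
Round up → n = 168 per group.

n = 168 per group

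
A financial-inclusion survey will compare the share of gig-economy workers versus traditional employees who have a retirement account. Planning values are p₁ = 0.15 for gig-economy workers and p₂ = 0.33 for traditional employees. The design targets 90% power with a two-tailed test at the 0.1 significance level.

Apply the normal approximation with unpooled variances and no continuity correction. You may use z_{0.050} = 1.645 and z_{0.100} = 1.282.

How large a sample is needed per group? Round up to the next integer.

n = 93 per group

n = (z_{α/2} + z_β)² · [p₁(1−p₁) + p₂(1−p₂)] / (p₁ − p₂)²
  = (1.645 + 1.282)² · (0.15·0.85 + 0.33·0.67) / (-0.18)²
  = (2.927)² · (0.1275 + 0.2211) / 0.0324
  = 8.5673 · 0.3486 / 0.0324
  = 92.18
Round up → n = 93 per group.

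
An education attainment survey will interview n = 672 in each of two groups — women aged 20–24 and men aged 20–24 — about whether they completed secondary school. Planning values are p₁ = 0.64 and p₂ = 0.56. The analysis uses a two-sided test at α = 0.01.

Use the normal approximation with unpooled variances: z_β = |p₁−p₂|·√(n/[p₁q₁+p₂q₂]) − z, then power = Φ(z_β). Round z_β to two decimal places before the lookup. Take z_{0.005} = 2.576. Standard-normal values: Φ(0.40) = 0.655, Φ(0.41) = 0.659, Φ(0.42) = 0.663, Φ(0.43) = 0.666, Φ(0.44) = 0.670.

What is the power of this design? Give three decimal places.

Power ≈ 0.666

z_β = |p₁−p₂|·√(n/[p₁q₁+p₂q₂]) − z_{α/2}
    = 0.08 · √(672/0.4768) − 2.576
    = 0.08 · 37.5419 − 2.576
    = 3.0034 − 2.576 = 0.4274 → 0.43
Power = Φ(0.43) = 0.666.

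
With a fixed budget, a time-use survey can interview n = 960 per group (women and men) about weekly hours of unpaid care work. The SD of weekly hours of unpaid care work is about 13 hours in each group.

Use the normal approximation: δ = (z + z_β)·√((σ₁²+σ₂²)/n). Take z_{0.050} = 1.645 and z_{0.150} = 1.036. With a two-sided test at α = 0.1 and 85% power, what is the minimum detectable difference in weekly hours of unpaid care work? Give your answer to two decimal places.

δ = (z_{α/2} + z_β) · √((σ₁²+σ₂²)/n)
  = (1.645 + 1.036) · √(338/960)
  = 2.681 · √0.35208
  = 2.681 · 0.5934
  = 1.5908

Minimum detectable difference ≈ 1.59 hours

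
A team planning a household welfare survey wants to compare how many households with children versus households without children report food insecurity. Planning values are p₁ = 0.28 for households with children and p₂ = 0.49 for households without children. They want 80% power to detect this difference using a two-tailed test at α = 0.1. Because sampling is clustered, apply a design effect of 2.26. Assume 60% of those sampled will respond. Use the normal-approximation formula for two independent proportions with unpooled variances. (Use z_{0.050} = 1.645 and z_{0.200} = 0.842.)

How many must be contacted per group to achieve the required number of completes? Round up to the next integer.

n = 239 per group

n = (z_{α/2} + z_β)² · [p₁(1−p₁) + p₂(1−p₂)] / (p₁ − p₂)²
  = (1.645 + 0.842)² · (0.28·0.72 + 0.49·0.51) / (-0.21)²
  = (2.487)² · (0.2016 + 0.2499) / 0.0441
  = 6.1852 · 0.4515 / 0.0441
  = 63.32
Design effect: 2.26 × 63.32 = 143.11.
Adjust for 60% response: 143.11 / 0.60 = 238.52.
Round up → n = 239 per group.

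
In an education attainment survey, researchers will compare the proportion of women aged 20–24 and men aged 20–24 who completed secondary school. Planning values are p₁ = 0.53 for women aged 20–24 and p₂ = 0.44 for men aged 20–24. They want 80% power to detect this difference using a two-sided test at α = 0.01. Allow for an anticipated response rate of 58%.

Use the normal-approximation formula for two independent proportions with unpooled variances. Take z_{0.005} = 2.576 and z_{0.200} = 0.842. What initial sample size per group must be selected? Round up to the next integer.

n = (z_{α/2} + z_β)² · [p₁(1−p₁) + p₂(1−p₂)] / (p₁ − p₂)²
  = (2.576 + 0.842)² · (0.53·0.47 + 0.44·0.56) / (0.09)²
  = (3.418)² · (0.2491 + 0.2464) / 0.0081
  = 11.6827 · 0.4955 / 0.0081
  = 714.67
Adjust for 58% response: 714.67 / 0.58 = 1232.18.
Round up → n = 1233 per group.

n = 1233 per group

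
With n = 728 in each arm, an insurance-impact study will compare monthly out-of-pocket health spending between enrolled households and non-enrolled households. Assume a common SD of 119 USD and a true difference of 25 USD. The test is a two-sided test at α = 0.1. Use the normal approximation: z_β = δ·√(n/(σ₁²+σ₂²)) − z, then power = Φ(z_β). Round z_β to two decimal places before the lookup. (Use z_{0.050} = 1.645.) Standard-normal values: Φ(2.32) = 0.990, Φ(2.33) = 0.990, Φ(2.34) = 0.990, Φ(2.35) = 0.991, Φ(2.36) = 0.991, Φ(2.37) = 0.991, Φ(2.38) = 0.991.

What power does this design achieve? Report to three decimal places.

z_β = δ·√(n/(σ₁²+σ₂²)) − z_{α/2}
    = 25 · √(728/28322) − 1.645
    = 25 · 0.16033 − 1.645
    = 4.0081 − 1.645 = 2.3631 → 2.36
Power = Φ(2.36) = 0.991.

Power ≈ 0.991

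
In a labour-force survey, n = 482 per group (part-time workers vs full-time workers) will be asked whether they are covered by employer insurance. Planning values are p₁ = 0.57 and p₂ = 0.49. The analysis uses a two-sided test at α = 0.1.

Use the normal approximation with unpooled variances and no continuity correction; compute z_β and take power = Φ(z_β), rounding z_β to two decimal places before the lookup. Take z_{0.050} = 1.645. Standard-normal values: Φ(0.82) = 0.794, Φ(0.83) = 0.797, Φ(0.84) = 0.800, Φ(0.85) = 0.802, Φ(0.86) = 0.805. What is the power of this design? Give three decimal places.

z_β = |p₁−p₂|·√(n/[p₁q₁+p₂q₂]) − z_{α/2}
    = 0.08 · √(482/0.4950) − 1.645
    = 0.08 · 31.2048 − 1.645
    = 2.4964 − 1.645 = 0.8514 → 0.85
Power = Φ(0.85) = 0.802.

Power ≈ 0.802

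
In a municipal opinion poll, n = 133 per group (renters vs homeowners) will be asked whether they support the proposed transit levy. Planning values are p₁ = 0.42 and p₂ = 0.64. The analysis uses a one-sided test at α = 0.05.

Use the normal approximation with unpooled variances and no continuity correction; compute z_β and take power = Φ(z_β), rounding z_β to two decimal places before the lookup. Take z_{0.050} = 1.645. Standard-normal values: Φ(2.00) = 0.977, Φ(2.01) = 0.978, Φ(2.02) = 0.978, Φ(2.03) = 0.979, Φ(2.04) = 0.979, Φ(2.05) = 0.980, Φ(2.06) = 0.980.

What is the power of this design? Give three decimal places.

Power ≈ 0.979

z_β = |p₁−p₂|·√(n/[p₁q₁+p₂q₂]) − z_α
    = 0.22 · √(133/0.4740) − 1.645
    = 0.22 · 16.7508 − 1.645
    = 3.6852 − 1.645 = 2.0402 → 2.04
Power = Φ(2.04) = 0.979.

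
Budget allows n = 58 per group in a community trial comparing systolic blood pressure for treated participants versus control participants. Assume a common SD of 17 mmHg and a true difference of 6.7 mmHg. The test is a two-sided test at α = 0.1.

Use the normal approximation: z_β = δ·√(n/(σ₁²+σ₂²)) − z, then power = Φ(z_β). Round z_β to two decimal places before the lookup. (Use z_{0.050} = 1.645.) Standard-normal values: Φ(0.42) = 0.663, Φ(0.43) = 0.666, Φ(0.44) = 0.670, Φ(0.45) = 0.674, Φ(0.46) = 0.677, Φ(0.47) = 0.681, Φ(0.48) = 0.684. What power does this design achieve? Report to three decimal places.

z_β = δ·√(n/(σ₁²+σ₂²)) − z_{α/2}
    = 6.7 · √(58/578) − 1.645
    = 6.7 · 0.31677 − 1.645
    = 2.1224 − 1.645 = 0.4774 → 0.48
Power = Φ(0.48) = 0.684.

Power ≈ 0.684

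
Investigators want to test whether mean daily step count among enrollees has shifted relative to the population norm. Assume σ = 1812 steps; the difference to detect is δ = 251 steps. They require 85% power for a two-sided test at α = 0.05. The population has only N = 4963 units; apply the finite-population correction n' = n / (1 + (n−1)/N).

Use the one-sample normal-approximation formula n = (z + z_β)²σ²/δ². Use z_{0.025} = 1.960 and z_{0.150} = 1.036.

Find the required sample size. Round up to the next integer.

n = (z_{α/2} + z_β)² · σ² / δ²
  = (1.960 + 1.036)² · 1812² / 251²
  = 8.9760 · 3283344 / 63001
  = 467.79
Finite-population correction (N = 4963): 467.79 / (1 + (467.79 − 1)/4963) = 427.58.
Round up → n = 428.

n = 428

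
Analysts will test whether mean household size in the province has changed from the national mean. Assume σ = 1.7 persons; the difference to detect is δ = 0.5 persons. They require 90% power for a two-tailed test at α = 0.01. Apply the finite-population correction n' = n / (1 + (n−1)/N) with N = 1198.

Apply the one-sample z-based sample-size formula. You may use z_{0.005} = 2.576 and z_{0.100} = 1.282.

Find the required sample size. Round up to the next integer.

n = (z_{α/2} + z_β)² · σ² / δ²
  = (2.576 + 1.282)² · 1.7² / 0.5²
  = 14.8842 · 2.89 / 0.25
  = 172.06
Finite-population correction (N = 1198): 172.06 / (1 + (172.06 − 1)/1198) = 150.56.
Round up → n = 151.

n = 151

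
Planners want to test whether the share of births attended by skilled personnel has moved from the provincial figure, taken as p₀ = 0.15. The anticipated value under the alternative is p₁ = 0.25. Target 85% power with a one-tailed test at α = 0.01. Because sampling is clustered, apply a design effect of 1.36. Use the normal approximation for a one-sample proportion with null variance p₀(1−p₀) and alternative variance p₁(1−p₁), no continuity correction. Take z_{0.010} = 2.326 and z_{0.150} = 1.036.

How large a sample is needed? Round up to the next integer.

n = [z_α·√(p₀q₀) + z_β·√(p₁q₁)]² / (p₁ − p₀)²
  = [2.326·√(0.15·0.85) + 1.036·√(0.25·0.75)]² / (0.10)²
  = [2.326·0.3571 + 1.036·0.4330]² / 0.0100
  = [1.2791]² / 0.0100
  = 163.62
Design effect: 1.36 × 163.62 = 222.53.
Round up → n = 223.

n = 223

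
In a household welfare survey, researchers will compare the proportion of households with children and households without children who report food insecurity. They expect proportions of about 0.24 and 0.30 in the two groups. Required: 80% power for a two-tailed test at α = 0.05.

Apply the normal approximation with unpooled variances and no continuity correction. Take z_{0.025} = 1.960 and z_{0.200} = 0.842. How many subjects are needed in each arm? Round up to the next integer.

n = (z_{α/2} + z_β)² · [p₁(1−p₁) + p₂(1−p₂)] / (p₁ − p₂)²
  = (1.960 + 0.842)² · (0.24·0.76 + 0.30·0.70) / (-0.06)²
  = (2.802)² · (0.1824 + 0.2100) / 0.0036
  = 7.8512 · 0.3924 / 0.0036
  = 855.78
Round up → n = 856 per group.

n = 856 per group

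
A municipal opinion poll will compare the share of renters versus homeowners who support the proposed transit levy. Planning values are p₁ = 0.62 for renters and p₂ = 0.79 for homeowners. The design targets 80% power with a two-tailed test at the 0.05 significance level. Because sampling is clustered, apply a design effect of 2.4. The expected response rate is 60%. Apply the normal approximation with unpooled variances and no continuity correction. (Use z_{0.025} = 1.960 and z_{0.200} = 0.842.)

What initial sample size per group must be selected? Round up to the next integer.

n = 437 per group

n = (z_{α/2} + z_β)² · [p₁(1−p₁) + p₂(1−p₂)] / (p₁ − p₂)²
  = (1.960 + 0.842)² · (0.62·0.38 + 0.79·0.21) / (-0.17)²
  = (2.802)² · (0.2356 + 0.1659) / 0.0289
  = 7.8512 · 0.4015 / 0.0289
  = 109.07
Design effect: 2.4 × 109.07 = 261.78.
Adjust for 60% response: 261.78 / 0.60 = 436.30.
Round up → n = 437 per group.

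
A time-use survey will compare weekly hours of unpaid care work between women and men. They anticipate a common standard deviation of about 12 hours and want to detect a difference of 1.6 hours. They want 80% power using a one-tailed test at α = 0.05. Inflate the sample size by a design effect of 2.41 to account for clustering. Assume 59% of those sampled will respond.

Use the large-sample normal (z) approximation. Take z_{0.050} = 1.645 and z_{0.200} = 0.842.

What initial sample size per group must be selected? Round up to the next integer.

n = (z_α + z_β)² · (σ₁² + σ₂²) / δ²
  = (1.645 + 0.842)² · (2·12² = 288) / 1.6²
  = 6.1852 · 288 / 2.56
  = 695.83
Design effect: 2.41 × 695.83 = 1676.95.
Adjust for 59% response: 1676.95 / 0.59 = 2842.29.
Round up → n = 2843 per group.

n = 2843 per group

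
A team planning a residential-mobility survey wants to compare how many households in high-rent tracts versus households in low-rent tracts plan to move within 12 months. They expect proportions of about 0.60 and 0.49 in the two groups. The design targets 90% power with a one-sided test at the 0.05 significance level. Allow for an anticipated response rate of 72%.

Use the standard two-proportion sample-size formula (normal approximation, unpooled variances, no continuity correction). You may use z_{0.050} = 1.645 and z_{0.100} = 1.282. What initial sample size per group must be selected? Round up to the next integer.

n = (z_α + z_β)² · [p₁(1−p₁) + p₂(1−p₂)] / (p₁ − p₂)²
  = (1.645 + 1.282)² · (0.60·0.40 + 0.49·0.51) / (0.11)²
  = (2.927)² · (0.2400 + 0.2499) / 0.0121
  = 8.5673 · 0.4899 / 0.0121
  = 346.87
Adjust for 72% response: 346.87 / 0.72 = 481.76.
Round up → n = 482 per group.

n = 482 per group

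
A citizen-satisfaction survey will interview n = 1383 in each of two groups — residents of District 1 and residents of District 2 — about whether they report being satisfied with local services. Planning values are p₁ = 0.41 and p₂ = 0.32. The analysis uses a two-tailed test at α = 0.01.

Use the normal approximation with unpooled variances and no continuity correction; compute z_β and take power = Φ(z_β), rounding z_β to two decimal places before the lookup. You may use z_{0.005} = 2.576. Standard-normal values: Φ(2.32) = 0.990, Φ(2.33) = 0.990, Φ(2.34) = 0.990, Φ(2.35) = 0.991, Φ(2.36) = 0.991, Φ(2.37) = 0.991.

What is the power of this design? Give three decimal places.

z_β = |p₁−p₂|·√(n/[p₁q₁+p₂q₂]) − z_{α/2}
    = 0.09 · √(1383/0.4595) − 2.576
    = 0.09 · 54.8616 − 2.576
    = 4.9375 − 2.576 = 2.3615 → 2.36
Power = Φ(2.36) = 0.991.

Power ≈ 0.991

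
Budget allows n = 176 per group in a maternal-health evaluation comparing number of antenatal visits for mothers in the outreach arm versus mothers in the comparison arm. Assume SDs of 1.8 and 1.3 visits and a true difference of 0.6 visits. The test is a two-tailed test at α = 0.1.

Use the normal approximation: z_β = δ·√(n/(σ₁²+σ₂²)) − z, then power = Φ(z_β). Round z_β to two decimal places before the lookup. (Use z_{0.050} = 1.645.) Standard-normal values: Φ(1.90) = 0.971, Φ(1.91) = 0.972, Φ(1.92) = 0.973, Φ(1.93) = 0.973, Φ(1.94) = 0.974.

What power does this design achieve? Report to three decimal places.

z_β = δ·√(n/(σ₁²+σ₂²)) − z_{α/2}
    = 0.6 · √(176/4.93) − 1.645
    = 0.6 · 5.97493 − 1.645
    = 3.5850 − 1.645 = 1.9400 → 1.94
Power = Φ(1.94) = 0.974.

Power ≈ 0.974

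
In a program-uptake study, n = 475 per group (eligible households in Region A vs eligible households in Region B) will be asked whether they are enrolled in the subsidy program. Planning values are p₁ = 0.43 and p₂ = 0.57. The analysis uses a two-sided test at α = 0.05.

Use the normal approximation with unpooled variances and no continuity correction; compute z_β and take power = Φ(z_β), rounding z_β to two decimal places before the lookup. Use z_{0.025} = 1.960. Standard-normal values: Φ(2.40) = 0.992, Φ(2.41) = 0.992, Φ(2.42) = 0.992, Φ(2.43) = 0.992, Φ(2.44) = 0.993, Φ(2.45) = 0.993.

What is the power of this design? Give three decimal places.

Power ≈ 0.992

z_β = |p₁−p₂|·√(n/[p₁q₁+p₂q₂]) − z_{α/2}
    = 0.14 · √(475/0.4902) − 1.960
    = 0.14 · 31.1286 − 1.960
    = 4.3580 − 1.960 = 2.3980 → 2.40
Power = Φ(2.40) = 0.992.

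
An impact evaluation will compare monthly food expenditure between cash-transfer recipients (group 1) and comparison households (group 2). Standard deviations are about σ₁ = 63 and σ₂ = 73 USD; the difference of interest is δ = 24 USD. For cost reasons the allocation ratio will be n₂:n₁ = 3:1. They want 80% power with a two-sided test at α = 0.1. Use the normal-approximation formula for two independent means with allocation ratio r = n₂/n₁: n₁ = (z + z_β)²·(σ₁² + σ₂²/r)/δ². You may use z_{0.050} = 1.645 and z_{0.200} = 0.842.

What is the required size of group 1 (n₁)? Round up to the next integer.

n₁ = (z_{α/2} + z_β)² · (σ₁² + σ₂²/r) / δ²
   = (1.645 + 0.842)² · (63² + 73²/3) / 24²
   = 6.1852 · (3969 + 1776.3) / 576
   = 6.1852 · 5745.3 / 576
   = 61.69
Round up → n₁ = 62; n₂ = r·n₁ = 3 × 62 = 186.

n₁ = 62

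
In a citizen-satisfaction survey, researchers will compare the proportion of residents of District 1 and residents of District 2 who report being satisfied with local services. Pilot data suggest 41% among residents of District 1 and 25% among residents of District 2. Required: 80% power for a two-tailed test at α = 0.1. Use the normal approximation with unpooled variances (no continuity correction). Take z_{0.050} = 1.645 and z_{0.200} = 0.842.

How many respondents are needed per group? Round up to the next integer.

n = (z_{α/2} + z_β)² · [p₁(1−p₁) + p₂(1−p₂)] / (p₁ − p₂)²
  = (1.645 + 0.842)² · (0.41·0.59 + 0.25·0.75) / (0.16)²
  = (2.487)² · (0.2419 + 0.1875) / 0.0256
  = 6.1852 · 0.4294 / 0.0256
  = 103.75
Round up → n = 104 per group.

n = 104 per group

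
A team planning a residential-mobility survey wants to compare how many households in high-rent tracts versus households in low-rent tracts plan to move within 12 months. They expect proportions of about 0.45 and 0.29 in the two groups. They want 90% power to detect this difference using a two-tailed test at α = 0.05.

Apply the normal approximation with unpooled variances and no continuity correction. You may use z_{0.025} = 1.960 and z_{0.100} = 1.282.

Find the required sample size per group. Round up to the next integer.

n = (z_{α/2} + z_β)² · [p₁(1−p₁) + p₂(1−p₂)] / (p₁ − p₂)²
  = (1.960 + 1.282)² · (0.45·0.55 + 0.29·0.71) / (0.16)²
  = (3.242)² · (0.2475 + 0.2059) / 0.0256
  = 10.5106 · 0.4534 / 0.0256
  = 186.15
Round up → n = 187 per group.

n = 187 per group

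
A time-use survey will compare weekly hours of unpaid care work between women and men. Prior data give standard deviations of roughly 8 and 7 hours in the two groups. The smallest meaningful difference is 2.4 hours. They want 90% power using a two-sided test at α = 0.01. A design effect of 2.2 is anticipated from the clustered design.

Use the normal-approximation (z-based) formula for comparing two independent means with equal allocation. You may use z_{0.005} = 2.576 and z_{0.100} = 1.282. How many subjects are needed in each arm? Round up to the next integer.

n = (z_{α/2} + z_β)² · (σ₁² + σ₂²) / δ²
  = (2.576 + 1.282)² · (8² + 7² = 113) / 2.4²
  = 14.8842 · 113 / 5.76
  = 292.00
Design effect: 2.2 × 292.00 = 642.40.
Round up → n = 643 per group.

n = 643 per group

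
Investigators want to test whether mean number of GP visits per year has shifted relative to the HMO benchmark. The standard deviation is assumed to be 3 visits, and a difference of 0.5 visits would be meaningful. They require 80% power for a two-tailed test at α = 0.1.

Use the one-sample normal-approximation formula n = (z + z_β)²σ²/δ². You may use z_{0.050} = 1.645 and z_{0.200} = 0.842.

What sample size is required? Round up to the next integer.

n = (z_{α/2} + z_β)² · σ² / δ²
  = (1.645 + 0.842)² · 3² / 0.5²
  = 6.1852 · 9 / 0.25
  = 222.67
Round up → n = 223.

n = 223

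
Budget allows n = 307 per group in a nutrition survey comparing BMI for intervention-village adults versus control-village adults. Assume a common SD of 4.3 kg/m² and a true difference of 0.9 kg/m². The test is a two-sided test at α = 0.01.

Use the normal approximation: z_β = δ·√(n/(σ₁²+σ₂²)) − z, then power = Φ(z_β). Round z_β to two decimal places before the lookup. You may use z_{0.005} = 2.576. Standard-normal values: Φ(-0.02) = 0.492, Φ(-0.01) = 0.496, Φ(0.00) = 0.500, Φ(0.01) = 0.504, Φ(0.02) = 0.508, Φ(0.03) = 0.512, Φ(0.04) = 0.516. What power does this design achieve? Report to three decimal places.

z_β = δ·√(n/(σ₁²+σ₂²)) − z_{α/2}
    = 0.9 · √(307/36.98) − 2.576
    = 0.9 · 2.88128 − 2.576
    = 2.5932 − 2.576 = 0.0172 → 0.02
Power = Φ(0.02) = 0.508.

Power ≈ 0.508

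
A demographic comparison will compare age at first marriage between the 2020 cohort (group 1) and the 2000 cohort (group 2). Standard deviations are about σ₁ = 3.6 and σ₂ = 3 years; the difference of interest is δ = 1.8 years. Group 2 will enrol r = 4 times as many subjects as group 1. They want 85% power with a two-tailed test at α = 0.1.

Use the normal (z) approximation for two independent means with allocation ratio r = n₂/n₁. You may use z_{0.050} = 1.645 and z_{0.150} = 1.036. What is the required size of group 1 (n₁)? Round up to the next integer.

n₁ = 34

n₁ = (z_{α/2} + z_β)² · (σ₁² + σ₂²/r) / δ²
   = (1.645 + 1.036)² · (3.6² + 3²/4) / 1.8²
   = 7.1878 · (12.96 + 2.25) / 3.24
   = 7.1878 · 15.21 / 3.24
   = 33.74
Round up → n₁ = 34; n₂ = r·n₁ = 4 × 34 = 136.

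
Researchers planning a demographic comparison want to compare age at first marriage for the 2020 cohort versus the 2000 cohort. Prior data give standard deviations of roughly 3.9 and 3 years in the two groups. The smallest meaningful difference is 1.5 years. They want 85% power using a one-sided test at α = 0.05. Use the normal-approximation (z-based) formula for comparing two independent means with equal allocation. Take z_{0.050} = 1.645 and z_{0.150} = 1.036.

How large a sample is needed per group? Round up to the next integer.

n = 78 per group

n = (z_α + z_β)² · (σ₁² + σ₂²) / δ²
  = (1.645 + 1.036)² · (3.9² + 3² = 24.21) / 1.5²
  = 7.1878 · 24.21 / 2.25
  = 77.34
Round up → n = 78 per group.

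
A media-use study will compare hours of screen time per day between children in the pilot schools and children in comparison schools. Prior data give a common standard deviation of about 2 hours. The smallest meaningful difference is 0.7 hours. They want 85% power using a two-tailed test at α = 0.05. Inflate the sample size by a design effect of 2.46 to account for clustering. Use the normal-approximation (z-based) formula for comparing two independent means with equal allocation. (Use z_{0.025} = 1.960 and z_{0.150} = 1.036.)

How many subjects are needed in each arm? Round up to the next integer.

n = 361 per group

n = (z_{α/2} + z_β)² · (σ₁² + σ₂²) / δ²
  = (1.960 + 1.036)² · (2·2² = 8) / 0.7²
  = 8.9760 · 8 / 0.49
  = 146.55
Design effect: 2.46 × 146.55 = 360.51.
Round up → n = 361 per group.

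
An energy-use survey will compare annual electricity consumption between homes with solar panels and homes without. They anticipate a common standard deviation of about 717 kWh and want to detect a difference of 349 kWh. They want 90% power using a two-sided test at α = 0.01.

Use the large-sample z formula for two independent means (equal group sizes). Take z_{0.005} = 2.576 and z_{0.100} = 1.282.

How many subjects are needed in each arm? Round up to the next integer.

n = 126 per group

n = (z_{α/2} + z_β)² · (σ₁² + σ₂²) / δ²
  = (2.576 + 1.282)² · (2·717² = 1028178) / 349²
  = 14.8842 · 1028178 / 121801
  = 125.64
Round up → n = 126 per group.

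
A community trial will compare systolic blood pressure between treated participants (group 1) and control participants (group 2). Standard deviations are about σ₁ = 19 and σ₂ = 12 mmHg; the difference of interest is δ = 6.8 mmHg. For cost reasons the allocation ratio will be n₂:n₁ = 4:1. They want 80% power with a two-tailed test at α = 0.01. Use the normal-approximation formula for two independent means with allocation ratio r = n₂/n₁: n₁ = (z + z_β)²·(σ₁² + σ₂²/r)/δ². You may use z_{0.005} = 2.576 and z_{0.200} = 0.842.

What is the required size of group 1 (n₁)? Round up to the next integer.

n₁ = 101

n₁ = (z_{α/2} + z_β)² · (σ₁² + σ₂²/r) / δ²
   = (2.576 + 0.842)² · (19² + 12²/4) / 6.8²
   = 11.6827 · (361 + 36) / 46.24
   = 11.6827 · 397 / 46.24
   = 100.30
Round up → n₁ = 101; n₂ = r·n₁ = 4 × 101 = 404.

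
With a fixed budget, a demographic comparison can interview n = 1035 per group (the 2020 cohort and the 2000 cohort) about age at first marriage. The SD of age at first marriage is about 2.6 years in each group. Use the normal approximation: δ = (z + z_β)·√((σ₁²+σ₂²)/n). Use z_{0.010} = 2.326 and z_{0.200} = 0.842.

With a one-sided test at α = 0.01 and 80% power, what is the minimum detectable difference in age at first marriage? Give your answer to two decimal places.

Minimum detectable difference ≈ 0.36 years

δ = (z_α + z_β) · √((σ₁²+σ₂²)/n)
  = (2.326 + 0.842) · √(13.52/1035)
  = 3.168 · √0.01306
  = 3.168 · 0.1143
  = 0.3621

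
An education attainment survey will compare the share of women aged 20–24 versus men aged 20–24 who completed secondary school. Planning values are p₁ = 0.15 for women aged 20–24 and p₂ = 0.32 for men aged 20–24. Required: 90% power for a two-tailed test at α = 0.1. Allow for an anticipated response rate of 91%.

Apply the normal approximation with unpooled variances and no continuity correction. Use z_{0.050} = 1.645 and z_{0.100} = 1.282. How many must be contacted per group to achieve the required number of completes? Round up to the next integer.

n = 113 per group

n = (z_{α/2} + z_β)² · [p₁(1−p₁) + p₂(1−p₂)] / (p₁ − p₂)²
  = (1.645 + 1.282)² · (0.15·0.85 + 0.32·0.68) / (-0.17)²
  = (2.927)² · (0.1275 + 0.2176) / 0.0289
  = 8.5673 · 0.3451 / 0.0289
  = 102.30
Adjust for 91% response: 102.30 / 0.91 = 112.42.
Round up → n = 113 per group.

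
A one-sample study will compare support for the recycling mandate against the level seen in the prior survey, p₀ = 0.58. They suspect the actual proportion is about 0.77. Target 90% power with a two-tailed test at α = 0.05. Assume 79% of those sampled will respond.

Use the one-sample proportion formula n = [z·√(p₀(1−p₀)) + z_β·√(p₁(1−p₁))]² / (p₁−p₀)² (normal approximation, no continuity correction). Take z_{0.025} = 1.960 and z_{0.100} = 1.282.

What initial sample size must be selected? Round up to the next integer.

n = 80

n = [z_{α/2}·√(p₀q₀) + z_β·√(p₁q₁)]² / (p₁ − p₀)²
  = [1.960·√(0.58·0.42) + 1.282·√(0.77·0.23)]² / (0.19)²
  = [1.960·0.4936 + 1.282·0.4208]² / 0.0361
  = [1.5069]² / 0.0361
  = 62.90
Adjust for 79% response: 62.90 / 0.79 = 79.62.
Round up → n = 80.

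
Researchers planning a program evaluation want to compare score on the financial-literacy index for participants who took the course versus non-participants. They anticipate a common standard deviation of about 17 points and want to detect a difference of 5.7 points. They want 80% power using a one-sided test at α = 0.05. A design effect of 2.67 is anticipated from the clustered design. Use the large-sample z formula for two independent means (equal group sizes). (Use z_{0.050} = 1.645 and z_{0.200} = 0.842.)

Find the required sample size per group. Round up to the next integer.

n = 294 per group

n = (z_α + z_β)² · (σ₁² + σ₂²) / δ²
  = (1.645 + 0.842)² · (2·17² = 578) / 5.7²
  = 6.1852 · 578 / 32.49
  = 110.03
Design effect: 2.67 × 110.03 = 293.79.
Round up → n = 294 per group.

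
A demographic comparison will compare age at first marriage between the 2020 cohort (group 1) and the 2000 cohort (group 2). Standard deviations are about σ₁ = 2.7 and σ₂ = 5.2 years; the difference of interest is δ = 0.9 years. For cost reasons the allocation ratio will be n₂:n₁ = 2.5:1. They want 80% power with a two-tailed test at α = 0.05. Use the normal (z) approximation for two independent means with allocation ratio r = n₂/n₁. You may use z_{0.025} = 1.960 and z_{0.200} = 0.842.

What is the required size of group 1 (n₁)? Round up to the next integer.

n₁ = 176

n₁ = (z_{α/2} + z_β)² · (σ₁² + σ₂²/r) / δ²
   = (1.960 + 0.842)² · (2.7² + 5.2²/2.5) / 0.9²
   = 7.8512 · (7.29 + 10.816) / 0.81
   = 7.8512 · 18.106 / 0.81
   = 175.50
Round up → n₁ = 176; n₂ = r·n₁ = 2.5 × 176 = 440.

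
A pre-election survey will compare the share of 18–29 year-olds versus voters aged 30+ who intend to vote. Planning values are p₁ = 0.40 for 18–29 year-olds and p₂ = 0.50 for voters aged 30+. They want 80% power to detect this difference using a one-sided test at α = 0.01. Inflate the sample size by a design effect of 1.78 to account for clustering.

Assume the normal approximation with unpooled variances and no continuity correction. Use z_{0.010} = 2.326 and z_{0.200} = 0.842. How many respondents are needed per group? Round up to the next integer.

n = 876 per group

n = (z_α + z_β)² · [p₁(1−p₁) + p₂(1−p₂)] / (p₁ − p₂)²
  = (2.326 + 0.842)² · (0.40·0.60 + 0.50·0.50) / (-0.10)²
  = (3.168)² · (0.2400 + 0.2500) / 0.0100
  = 10.0362 · 0.4900 / 0.0100
  = 491.77
Design effect: 1.78 × 491.77 = 875.36.
Round up → n = 876 per group.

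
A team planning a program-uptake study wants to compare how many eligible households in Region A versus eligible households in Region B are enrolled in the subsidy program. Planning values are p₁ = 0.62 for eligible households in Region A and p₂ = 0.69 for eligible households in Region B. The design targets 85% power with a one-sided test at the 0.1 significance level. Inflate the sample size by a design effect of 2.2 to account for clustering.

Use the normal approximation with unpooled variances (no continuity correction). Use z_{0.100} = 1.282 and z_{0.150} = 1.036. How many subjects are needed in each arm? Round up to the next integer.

n = 1085 per group

n = (z_α + z_β)² · [p₁(1−p₁) + p₂(1−p₂)] / (p₁ − p₂)²
  = (1.282 + 1.036)² · (0.62·0.38 + 0.69·0.31) / (-0.07)²
  = (2.318)² · (0.2356 + 0.2139) / 0.0049
  = 5.3731 · 0.4495 / 0.0049
  = 492.90
Design effect: 2.2 × 492.90 = 1084.38.
Round up → n = 1085 per group.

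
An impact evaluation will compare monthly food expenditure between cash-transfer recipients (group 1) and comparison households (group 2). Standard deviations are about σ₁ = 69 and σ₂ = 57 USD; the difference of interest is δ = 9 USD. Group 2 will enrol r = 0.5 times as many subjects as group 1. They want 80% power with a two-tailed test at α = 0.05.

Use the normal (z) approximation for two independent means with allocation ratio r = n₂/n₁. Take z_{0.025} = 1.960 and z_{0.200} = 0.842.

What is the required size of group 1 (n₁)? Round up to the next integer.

n₁ = (z_{α/2} + z_β)² · (σ₁² + σ₂²/r) / δ²
   = (1.960 + 0.842)² · (69² + 57²/0.5) / 9²
   = 7.8512 · (4761 + 6498) / 81
   = 7.8512 · 11259 / 81
   = 1091.32
Round up → n₁ = 1092; n₂ = r·n₁ = 0.5 × 1092 = 546.

n₁ = 1092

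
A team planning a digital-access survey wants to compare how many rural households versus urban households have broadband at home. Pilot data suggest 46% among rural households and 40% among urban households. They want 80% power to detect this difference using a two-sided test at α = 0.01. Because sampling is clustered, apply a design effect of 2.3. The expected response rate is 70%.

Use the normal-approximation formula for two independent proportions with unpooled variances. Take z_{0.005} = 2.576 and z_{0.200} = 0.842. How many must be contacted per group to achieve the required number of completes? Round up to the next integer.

n = 5208 per group

n = (z_{α/2} + z_β)² · [p₁(1−p₁) + p₂(1−p₂)] / (p₁ − p₂)²
  = (2.576 + 0.842)² · (0.46·0.54 + 0.40·0.60) / (0.06)²
  = (3.418)² · (0.2484 + 0.2400) / 0.0036
  = 11.6827 · 0.4884 / 0.0036
  = 1584.96
Design effect: 2.3 × 1584.96 = 3645.40.
Adjust for 70% response: 3645.40 / 0.70 = 5207.71.
Round up → n = 5208 per group.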